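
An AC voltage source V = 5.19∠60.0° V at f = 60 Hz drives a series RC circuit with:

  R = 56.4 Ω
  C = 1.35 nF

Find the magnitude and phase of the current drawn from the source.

Step 1 — Angular frequency: ω = 2π·f = 2π·60 = 377 rad/s.
Step 2 — Component impedances:
  R: Z = R = 56.4 Ω
  C: Z = 1/(jωC) = -j/(ω·C) = 0 - j1.965e+06 Ω
Step 3 — Series combination: Z_total = R + C = 56.4 - j1.965e+06 Ω = 1.965e+06∠-90.0° Ω.
Step 4 — Source phasor: V = 5.19∠60.0° V = 2.595 + j4.495 V.
Step 5 — Ohm's law: I = V / Z_total = (2.595 + j4.495) / (56.4 - j1.965e+06) = -2.287e-06 + j1.321e-06 A.
Step 6 — Convert to polar: |I| = 2.641e-06 A, ∠I = 150.0°.

I = 2.641e-06∠150.0° A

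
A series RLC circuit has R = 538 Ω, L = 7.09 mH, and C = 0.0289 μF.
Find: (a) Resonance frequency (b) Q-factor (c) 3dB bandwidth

Step 1 — Resonance condition Im(Z)=0 gives ω₀ = 1/√(LC).
Step 2 — ω₀ = 1/√(0.00709·2.89e-08) = 6.986e+04 rad/s.
Step 3 — f₀ = ω₀/(2π) = 1.112e+04 Hz.
Step 4 — Series Q: Q = ω₀L/R = 6.986e+04·0.00709/538 = 0.9206.
Step 5 — 3dB bandwidth: Δω = ω₀/Q = 7.588e+04 rad/s; BW = Δω/(2π) = 1.208e+04 Hz.

(a) f₀ = 1.112e+04 Hz  (b) Q = 0.9206  (c) BW = 1.208e+04 Hz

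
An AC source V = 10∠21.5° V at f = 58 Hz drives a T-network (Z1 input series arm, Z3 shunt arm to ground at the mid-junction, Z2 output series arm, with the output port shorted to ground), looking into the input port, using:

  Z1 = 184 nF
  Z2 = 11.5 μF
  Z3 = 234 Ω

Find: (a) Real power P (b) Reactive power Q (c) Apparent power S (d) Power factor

Step 1 — Angular frequency: ω = 2π·f = 2π·58 = 364.4 rad/s.
Step 2 — Component impedances:
  Z1: Z = 1/(jωC) = -j/(ω·C) = 0 - j1.491e+04 Ω
  Z2: Z = 1/(jωC) = -j/(ω·C) = 0 - j238.6 Ω
  Z3: Z = R = 234 Ω
Step 3 — With the output port shorted to ground, the output series arm Z2 runs from the junction to ground; the shunt arm Z3 also runs from the junction to ground. They appear in parallel: Z3 || Z2 = 119.3 - j117 Ω.
Step 4 — Series with input arm Z1: Z_in = Z1 + (Z3 || Z2) = 119.3 - j1.503e+04 Ω = 1.503e+04∠-89.5° Ω.
Step 5 — Source phasor: V = 10∠21.5° V = 9.304 + j3.665 V.
Step 6 — Current: I = V / Z = -0.0002389 + j0.0006209 A = 0.0006653∠111.0° A.
Step 7 — Complex power: S = V·I* = 5.28e-05 - j0.006653 VA.
Step 8 — Real power: P = Re(S) = 5.28e-05 W.
Step 9 — Reactive power: Q = Im(S) = -0.006653 VAR.
Step 10 — Apparent power: |S| = 0.006653 VA.
Step 11 — Power factor: PF = P/|S| = 0.007936 (leading).

(a) P = 5.28e-05 W  (b) Q = -0.006653 VAR  (c) S = 0.006653 VA  (d) PF = 0.007936 (leading)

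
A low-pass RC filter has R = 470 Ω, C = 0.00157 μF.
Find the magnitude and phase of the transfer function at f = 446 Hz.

Step 1 — Angular frequency: ω = 2π·446 = 2802 rad/s.
Step 2 — Transfer function: H(jω) = 1/(1 + jωRC).
Step 3 — Denominator: 1 + jωRC = 1 + j·2802·470·1.57e-09 = 1 + j0.002068.
Step 4 — H = 1 - j0.002068.
Step 5 — Magnitude: |H| = 1 (-0.0 dB); phase: φ = -0.1°.

|H| = 1 (-0.0 dB), φ = -0.1°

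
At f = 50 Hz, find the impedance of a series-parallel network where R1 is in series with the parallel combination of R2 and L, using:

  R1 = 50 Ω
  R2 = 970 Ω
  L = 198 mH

Step 1 — Angular frequency: ω = 2π·f = 2π·50 = 314.2 rad/s.
Step 2 — Component impedances:
  R1: Z = R = 50 Ω
  R2: Z = R = 970 Ω
  L: Z = jωL = j·314.2·0.198 = 0 + j62.2 Ω
Step 3 — Parallel branch: R2 || L = 1/(1/R2 + 1/L) = 3.973 + j61.95 Ω.
Step 4 — Series with R1: Z_total = R1 + (R2 || L) = 53.97 + j61.95 Ω = 82.16∠48.9° Ω.

Z = 53.97 + j61.95 Ω = 82.16∠48.9° Ω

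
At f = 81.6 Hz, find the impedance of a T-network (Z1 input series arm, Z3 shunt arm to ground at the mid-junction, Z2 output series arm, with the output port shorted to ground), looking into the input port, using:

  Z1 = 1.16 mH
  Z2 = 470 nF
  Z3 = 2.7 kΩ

Step 1 — Angular frequency: ω = 2π·f = 2π·81.6 = 512.7 rad/s.
Step 2 — Component impedances:
  Z1: Z = jωL = j·512.7·0.00116 = 0 + j0.5947 Ω
  Z2: Z = 1/(jωC) = -j/(ω·C) = 0 - j4150 Ω
  Z3: Z = R = 2700 Ω
Step 3 — With the output port shorted to ground, the output series arm Z2 runs from the junction to ground; the shunt arm Z3 also runs from the junction to ground. They appear in parallel: Z3 || Z2 = 1897 - j1234 Ω.
Step 4 — Series with input arm Z1: Z_in = Z1 + (Z3 || Z2) = 1897 - j1234 Ω = 2263∠-33.0° Ω.

Z = 1897 - j1234 Ω = 2263∠-33.0° Ω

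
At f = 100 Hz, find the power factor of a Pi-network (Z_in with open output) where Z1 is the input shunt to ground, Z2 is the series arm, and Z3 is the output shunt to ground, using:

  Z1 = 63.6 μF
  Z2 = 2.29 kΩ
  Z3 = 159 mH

Step 1 — Angular frequency: ω = 2π·f = 2π·100 = 628.3 rad/s.
Step 2 — Component impedances:
  Z1: Z = 1/(jωC) = -j/(ω·C) = 0 - j25.02 Ω
  Z2: Z = R = 2290 Ω
  Z3: Z = jωL = j·628.3·0.159 = 0 + j99.9 Ω
Step 3 — With open output, the series arm Z2 and the output shunt Z3 appear in series to ground: Z2 + Z3 = 2290 + j99.9 Ω.
Step 4 — Parallel with input shunt Z1: Z_in = Z1 || (Z2 + Z3) = 0.2732 - j25.03 Ω = 25.03∠-89.4° Ω.
Step 5 — Power factor: PF = cos(φ) = Re(Z)/|Z| = 0.2732/25.03 = 0.01091.
Step 6 — Type: Im(Z) = -25.03 ⇒ leading (phase φ = -89.4°).

PF = 0.01091 (leading, φ = -89.4°)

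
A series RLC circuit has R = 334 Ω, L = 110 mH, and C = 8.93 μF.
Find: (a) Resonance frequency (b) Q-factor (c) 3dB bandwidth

Step 1 — Resonance condition Im(Z)=0 gives ω₀ = 1/√(LC).
Step 2 — ω₀ = 1/√(0.11·8.93e-06) = 1009 rad/s.
Step 3 — f₀ = ω₀/(2π) = 160.6 Hz.
Step 4 — Series Q: Q = ω₀L/R = 1009·0.11/334 = 0.3323.
Step 5 — 3dB bandwidth: Δω = ω₀/Q = 3036 rad/s; BW = Δω/(2π) = 483.3 Hz.

(a) f₀ = 160.6 Hz  (b) Q = 0.3323  (c) BW = 483.3 Hz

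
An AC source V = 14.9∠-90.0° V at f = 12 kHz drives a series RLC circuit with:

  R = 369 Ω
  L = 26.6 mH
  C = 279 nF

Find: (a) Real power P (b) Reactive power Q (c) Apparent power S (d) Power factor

Step 1 — Angular frequency: ω = 2π·f = 2π·1.2e+04 = 7.54e+04 rad/s.
Step 2 — Component impedances:
  R: Z = R = 369 Ω
  L: Z = jωL = j·7.54e+04·0.0266 = 0 + j2006 Ω
  C: Z = 1/(jωC) = -j/(ω·C) = 0 - j47.54 Ω
Step 3 — Series combination: Z_total = R + L + C = 369 + j1958 Ω = 1993∠79.3° Ω.
Step 4 — Source phasor: V = 14.9∠-90.0° V = 0 - j14.9 V.
Step 5 — Current: I = V / Z = -0.007349 - j0.001385 A = 0.007478∠-169.3° A.
Step 6 — Complex power: S = V·I* = 0.02063 + j0.1095 VA.
Step 7 — Real power: P = Re(S) = 0.02063 W.
Step 8 — Reactive power: Q = Im(S) = 0.1095 VAR.
Step 9 — Apparent power: |S| = 0.1114 VA.
Step 10 — Power factor: PF = P/|S| = 0.1852 (lagging).

(a) P = 0.02063 W  (b) Q = 0.1095 VAR  (c) S = 0.1114 VA  (d) PF = 0.1852 (lagging)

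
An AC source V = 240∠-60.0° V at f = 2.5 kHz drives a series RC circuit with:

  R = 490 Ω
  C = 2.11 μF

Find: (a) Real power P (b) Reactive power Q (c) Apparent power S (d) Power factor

Step 1 — Angular frequency: ω = 2π·f = 2π·2500 = 1.571e+04 rad/s.
Step 2 — Component impedances:
  R: Z = R = 490 Ω
  C: Z = 1/(jωC) = -j/(ω·C) = 0 - j30.17 Ω
Step 3 — Series combination: Z_total = R + C = 490 - j30.17 Ω = 490.9∠-3.5° Ω.
Step 4 — Source phasor: V = 240∠-60.0° V = 120 - j207.8 V.
Step 5 — Current: I = V / Z = 0.27 - j0.4076 A = 0.4889∠-56.5° A.
Step 6 — Complex power: S = V·I* = 117.1 - j7.211 VA.
Step 7 — Real power: P = Re(S) = 117.1 W.
Step 8 — Reactive power: Q = Im(S) = -7.211 VAR.
Step 9 — Apparent power: |S| = 117.3 VA.
Step 10 — Power factor: PF = P/|S| = 0.9981 (leading).

(a) P = 117.1 W  (b) Q = -7.211 VAR  (c) S = 117.3 VA  (d) PF = 0.9981 (leading)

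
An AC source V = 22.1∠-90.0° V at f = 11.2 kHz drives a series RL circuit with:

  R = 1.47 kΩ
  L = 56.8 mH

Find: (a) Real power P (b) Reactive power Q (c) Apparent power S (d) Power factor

Step 1 — Angular frequency: ω = 2π·f = 2π·1.12e+04 = 7.037e+04 rad/s.
Step 2 — Component impedances:
  R: Z = R = 1470 Ω
  L: Z = jωL = j·7.037e+04·0.0568 = 0 + j3997 Ω
Step 3 — Series combination: Z_total = R + L = 1470 + j3997 Ω = 4259∠69.8° Ω.
Step 4 — Source phasor: V = 22.1∠-90.0° V = 0 - j22.1 V.
Step 5 — Current: I = V / Z = -0.00487 - j0.001791 A = 0.005189∠-159.8° A.
Step 6 — Complex power: S = V·I* = 0.03958 + j0.1076 VA.
Step 7 — Real power: P = Re(S) = 0.03958 W.
Step 8 — Reactive power: Q = Im(S) = 0.1076 VAR.
Step 9 — Apparent power: |S| = 0.1147 VA.
Step 10 — Power factor: PF = P/|S| = 0.3452 (lagging).

(a) P = 0.03958 W  (b) Q = 0.1076 VAR  (c) S = 0.1147 VA  (d) PF = 0.3452 (lagging)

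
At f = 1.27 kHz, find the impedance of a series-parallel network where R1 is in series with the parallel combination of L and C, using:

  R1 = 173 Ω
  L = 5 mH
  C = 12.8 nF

Step 1 — Angular frequency: ω = 2π·f = 2π·1270 = 7980 rad/s.
Step 2 — Component impedances:
  R1: Z = R = 173 Ω
  L: Z = jωL = j·7980·0.005 = 0 + j39.9 Ω
  C: Z = 1/(jωC) = -j/(ω·C) = 0 - j9791 Ω
Step 3 — Parallel branch: L || C = 1/(1/L + 1/C) = 0 + j40.06 Ω.
Step 4 — Series with R1: Z_total = R1 + (L || C) = 173 + j40.06 Ω = 177.6∠13.0° Ω.

Z = 173 + j40.06 Ω = 177.6∠13.0° Ω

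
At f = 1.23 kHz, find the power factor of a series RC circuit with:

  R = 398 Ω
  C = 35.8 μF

Step 1 — Angular frequency: ω = 2π·f = 2π·1230 = 7728 rad/s.
Step 2 — Component impedances:
  R: Z = R = 398 Ω
  C: Z = 1/(jωC) = -j/(ω·C) = 0 - j3.614 Ω
Step 3 — Series combination: Z_total = R + C = 398 - j3.614 Ω = 398∠-0.5° Ω.
Step 4 — Power factor: PF = cos(φ) = Re(Z)/|Z| = 398/398 = 1.
Step 5 — Type: Im(Z) = -3.614 ⇒ leading (phase φ = -0.5°).

PF = 1 (leading, φ = -0.5°)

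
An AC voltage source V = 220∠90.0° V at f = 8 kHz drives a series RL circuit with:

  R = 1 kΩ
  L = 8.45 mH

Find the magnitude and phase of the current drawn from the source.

Step 1 — Angular frequency: ω = 2π·f = 2π·8000 = 5.027e+04 rad/s.
Step 2 — Component impedances:
  R: Z = R = 1000 Ω
  L: Z = jωL = j·5.027e+04·0.00845 = 0 + j424.7 Ω
Step 3 — Series combination: Z_total = R + L = 1000 + j424.7 Ω = 1086∠23.0° Ω.
Step 4 — Source phasor: V = 220∠90.0° V = 0 + j220 V.
Step 5 — Ohm's law: I = V / Z_total = (0 + j220) / (1000 + j424.7) = 0.07916 + j0.1864 A.
Step 6 — Convert to polar: |I| = 0.2025 A, ∠I = 67.0°.

I = 0.2025∠67.0° A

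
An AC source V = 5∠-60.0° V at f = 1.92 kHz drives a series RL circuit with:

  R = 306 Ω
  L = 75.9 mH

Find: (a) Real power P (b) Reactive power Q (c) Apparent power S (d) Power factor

Step 1 — Angular frequency: ω = 2π·f = 2π·1920 = 1.206e+04 rad/s.
Step 2 — Component impedances:
  R: Z = R = 306 Ω
  L: Z = jωL = j·1.206e+04·0.0759 = 0 + j915.6 Ω
Step 3 — Series combination: Z_total = R + L = 306 + j915.6 Ω = 965.4∠71.5° Ω.
Step 4 — Source phasor: V = 5∠-60.0° V = 2.5 - j4.33 V.
Step 5 — Current: I = V / Z = -0.003433 - j0.003878 A = 0.005179∠-131.5° A.
Step 6 — Complex power: S = V·I* = 0.008208 + j0.02456 VA.
Step 7 — Real power: P = Re(S) = 0.008208 W.
Step 8 — Reactive power: Q = Im(S) = 0.02456 VAR.
Step 9 — Apparent power: |S| = 0.0259 VA.
Step 10 — Power factor: PF = P/|S| = 0.317 (lagging).

(a) P = 0.008208 W  (b) Q = 0.02456 VAR  (c) S = 0.0259 VA  (d) PF = 0.317 (lagging)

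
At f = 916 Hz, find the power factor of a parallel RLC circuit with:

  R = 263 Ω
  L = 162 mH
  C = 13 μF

Step 1 — Angular frequency: ω = 2π·f = 2π·916 = 5755 rad/s.
Step 2 — Component impedances:
  R: Z = R = 263 Ω
  L: Z = jωL = j·5755·0.162 = 0 + j932.4 Ω
  C: Z = 1/(jωC) = -j/(ω·C) = 0 - j13.37 Ω
Step 3 — Parallel combination: 1/Z_total = 1/R + 1/L + 1/C; Z_total = 0.6973 - j13.52 Ω = 13.54∠-87.0° Ω.
Step 4 — Power factor: PF = cos(φ) = Re(Z)/|Z| = 0.69726/13.542 = 0.05149.
Step 5 — Type: Im(Z) = -13.52 ⇒ leading (phase φ = -87.0°).

PF = 0.05149 (leading, φ = -87.0°)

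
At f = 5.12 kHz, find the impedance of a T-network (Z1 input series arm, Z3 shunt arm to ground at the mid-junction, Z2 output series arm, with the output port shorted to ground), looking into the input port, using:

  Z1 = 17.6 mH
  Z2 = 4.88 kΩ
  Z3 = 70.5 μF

Step 1 — Angular frequency: ω = 2π·f = 2π·5120 = 3.217e+04 rad/s.
Step 2 — Component impedances:
  Z1: Z = jωL = j·3.217e+04·0.0176 = 0 + j566.2 Ω
  Z2: Z = R = 4880 Ω
  Z3: Z = 1/(jωC) = -j/(ω·C) = 0 - j0.4409 Ω
Step 3 — With the output port shorted to ground, the output series arm Z2 runs from the junction to ground; the shunt arm Z3 also runs from the junction to ground. They appear in parallel: Z3 || Z2 = 3.984e-05 - j0.4409 Ω.
Step 4 — Series with input arm Z1: Z_in = Z1 + (Z3 || Z2) = 3.984e-05 + j565.7 Ω = 565.7∠90.0° Ω.

Z = 3.984e-05 + j565.7 Ω = 565.7∠90.0° Ω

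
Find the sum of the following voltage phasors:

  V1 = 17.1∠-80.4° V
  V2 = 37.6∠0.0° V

Step 1 — Convert each phasor to rectangular form:
  V1 = 17.1·(cos(-80.4°) + j·sin(-80.4°)) = 2.852 - j16.86 V
  V2 = 37.6·(cos(0.0°) + j·sin(0.0°)) = 37.6 V
Step 2 — Sum components: V_total = 40.45 - j16.86 V.
Step 3 — Convert to polar: |V_total| = 43.82 V, ∠V_total = -22.6°.

V_total = 43.82∠-22.6° V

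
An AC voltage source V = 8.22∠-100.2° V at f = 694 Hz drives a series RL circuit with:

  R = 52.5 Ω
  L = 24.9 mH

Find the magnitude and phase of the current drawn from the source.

Step 1 — Angular frequency: ω = 2π·f = 2π·694 = 4361 rad/s.
Step 2 — Component impedances:
  R: Z = R = 52.5 Ω
  L: Z = jωL = j·4361·0.0249 = 0 + j108.6 Ω
Step 3 — Series combination: Z_total = R + L = 52.5 + j108.6 Ω = 120.6∠64.2° Ω.
Step 4 — Source phasor: V = 8.22∠-100.2° V = -1.456 - j8.09 V.
Step 5 — Ohm's law: I = V / Z_total = (-1.456 - j8.09) / (52.5 + j108.6) = -0.06564 - j0.01833 A.
Step 6 — Convert to polar: |I| = 0.06816 A, ∠I = -164.4°.

I = 0.06816∠-164.4° A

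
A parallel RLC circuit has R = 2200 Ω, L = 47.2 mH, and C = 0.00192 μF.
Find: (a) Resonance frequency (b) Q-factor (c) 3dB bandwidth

Step 1 — Resonance: ω₀ = 1/√(LC) = 1/√(0.0472·1.92e-09) = 1.05e+05 rad/s.
Step 2 — f₀ = ω₀/(2π) = 1.672e+04 Hz.
Step 3 — Parallel Q: Q = R/(ω₀L) = 2200/(1.05e+05·0.0472) = 0.4437.
Step 4 — Bandwidth: Δω = ω₀/Q = 2.367e+05 rad/s; BW = Δω/(2π) = 3.768e+04 Hz.

(a) f₀ = 1.672e+04 Hz  (b) Q = 0.4437  (c) BW = 3.768e+04 Hz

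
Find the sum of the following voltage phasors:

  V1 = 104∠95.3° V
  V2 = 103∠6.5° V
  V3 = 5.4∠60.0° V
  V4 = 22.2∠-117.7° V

Step 1 — Convert each phasor to rectangular form:
  V1 = 104·(cos(95.3°) + j·sin(95.3°)) = -9.607 + j103.6 V
  V2 = 103·(cos(6.5°) + j·sin(6.5°)) = 102.3 + j11.66 V
  V3 = 5.4·(cos(60.0°) + j·sin(60.0°)) = 2.7 + j4.677 V
  V4 = 22.2·(cos(-117.7°) + j·sin(-117.7°)) = -10.32 - j19.66 V
Step 2 — Sum components: V_total = 85.11 + j100.2 V.
Step 3 — Convert to polar: |V_total| = 131.5 V, ∠V_total = 49.7°.

V_total = 131.5∠49.7° V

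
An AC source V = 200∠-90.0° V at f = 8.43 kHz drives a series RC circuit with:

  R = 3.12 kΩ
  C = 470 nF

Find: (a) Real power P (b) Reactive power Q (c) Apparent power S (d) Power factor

Step 1 — Angular frequency: ω = 2π·f = 2π·8430 = 5.297e+04 rad/s.
Step 2 — Component impedances:
  R: Z = R = 3120 Ω
  C: Z = 1/(jωC) = -j/(ω·C) = 0 - j40.17 Ω
Step 3 — Series combination: Z_total = R + C = 3120 - j40.17 Ω = 3120∠-0.7° Ω.
Step 4 — Source phasor: V = 200∠-90.0° V = 0 - j200 V.
Step 5 — Current: I = V / Z = 0.0008252 - j0.06409 A = 0.0641∠-89.3° A.
Step 6 — Complex power: S = V·I* = 12.82 - j0.165 VA.
Step 7 — Real power: P = Re(S) = 12.82 W.
Step 8 — Reactive power: Q = Im(S) = -0.165 VAR.
Step 9 — Apparent power: |S| = 12.82 VA.
Step 10 — Power factor: PF = P/|S| = 0.9999 (leading).

(a) P = 12.82 W  (b) Q = -0.165 VAR  (c) S = 12.82 VA  (d) PF = 0.9999 (leading)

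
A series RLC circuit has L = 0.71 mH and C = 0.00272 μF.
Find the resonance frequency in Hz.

Step 1 — Resonance condition Im(Z)=0 gives ω₀ = 1/√(LC).
Step 2 — ω₀ = 1/√(0.00071·2.72e-09) = 7.196e+05 rad/s.
Step 3 — f₀ = ω₀/(2π) = 1.145e+05 Hz.

f₀ = 1.145e+05 Hz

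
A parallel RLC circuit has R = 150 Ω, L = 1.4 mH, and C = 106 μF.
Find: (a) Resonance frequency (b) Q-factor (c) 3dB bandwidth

Step 1 — Resonance: ω₀ = 1/√(LC) = 1/√(0.0014·0.000106) = 2596 rad/s.
Step 2 — f₀ = ω₀/(2π) = 413.1 Hz.
Step 3 — Parallel Q: Q = R/(ω₀L) = 150/(2596·0.0014) = 41.27.
Step 4 — Bandwidth: Δω = ω₀/Q = 62.89 rad/s; BW = Δω/(2π) = 10.01 Hz.

(a) f₀ = 413.1 Hz  (b) Q = 41.27  (c) BW = 10.01 Hz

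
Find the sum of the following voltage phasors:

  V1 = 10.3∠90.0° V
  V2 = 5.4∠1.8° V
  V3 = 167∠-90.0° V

Step 1 — Convert each phasor to rectangular form:
  V1 = 10.3·(cos(90.0°) + j·sin(90.0°)) = 0 + j10.3 V
  V2 = 5.4·(cos(1.8°) + j·sin(1.8°)) = 5.397 + j0.1696 V
  V3 = 167·(cos(-90.0°) + j·sin(-90.0°)) = 0 - j167 V
Step 2 — Sum components: V_total = 5.397 - j156.5 V.
Step 3 — Convert to polar: |V_total| = 156.6 V, ∠V_total = -88.0°.

V_total = 156.6∠-88.0° V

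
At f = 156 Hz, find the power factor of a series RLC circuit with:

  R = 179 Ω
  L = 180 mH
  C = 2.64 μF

Step 1 — Angular frequency: ω = 2π·f = 2π·156 = 980.2 rad/s.
Step 2 — Component impedances:
  R: Z = R = 179 Ω
  L: Z = jωL = j·980.2·0.18 = 0 + j176.4 Ω
  C: Z = 1/(jωC) = -j/(ω·C) = 0 - j386.4 Ω
Step 3 — Series combination: Z_total = R + L + C = 179 - j210 Ω = 275.9∠-49.6° Ω.
Step 4 — Power factor: PF = cos(φ) = Re(Z)/|Z| = 179/275.95 = 0.6487.
Step 5 — Type: Im(Z) = -210 ⇒ leading (phase φ = -49.6°).

PF = 0.6487 (leading, φ = -49.6°)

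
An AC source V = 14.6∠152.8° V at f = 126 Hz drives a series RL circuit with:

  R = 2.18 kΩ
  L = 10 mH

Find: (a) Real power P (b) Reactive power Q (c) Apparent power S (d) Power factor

Step 1 — Angular frequency: ω = 2π·f = 2π·126 = 791.7 rad/s.
Step 2 — Component impedances:
  R: Z = R = 2180 Ω
  L: Z = jωL = j·791.7·0.01 = 0 + j7.917 Ω
Step 3 — Series combination: Z_total = R + L = 2180 + j7.917 Ω = 2180∠0.2° Ω.
Step 4 — Source phasor: V = 14.6∠152.8° V = -12.99 + j6.674 V.
Step 5 — Current: I = V / Z = -0.005945 + j0.003083 A = 0.006697∠152.6° A.
Step 6 — Complex power: S = V·I* = 0.09778 + j0.0003551 VA.
Step 7 — Real power: P = Re(S) = 0.09778 W.
Step 8 — Reactive power: Q = Im(S) = 0.0003551 VAR.
Step 9 — Apparent power: |S| = 0.09778 VA.
Step 10 — Power factor: PF = P/|S| = 1 (lagging).

(a) P = 0.09778 W  (b) Q = 0.0003551 VAR  (c) S = 0.09778 VA  (d) PF = 1 (lagging)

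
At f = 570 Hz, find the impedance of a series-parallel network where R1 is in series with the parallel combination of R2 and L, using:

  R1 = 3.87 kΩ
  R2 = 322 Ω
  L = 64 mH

Step 1 — Angular frequency: ω = 2π·f = 2π·570 = 3581 rad/s.
Step 2 — Component impedances:
  R1: Z = R = 3870 Ω
  R2: Z = R = 322 Ω
  L: Z = jωL = j·3581·0.064 = 0 + j229.2 Ω
Step 3 — Parallel branch: R2 || L = 1/(1/R2 + 1/L) = 108.3 + j152.1 Ω.
Step 4 — Series with R1: Z_total = R1 + (R2 || L) = 3978 + j152.1 Ω = 3981∠2.2° Ω.

Z = 3978 + j152.1 Ω = 3981∠2.2° Ω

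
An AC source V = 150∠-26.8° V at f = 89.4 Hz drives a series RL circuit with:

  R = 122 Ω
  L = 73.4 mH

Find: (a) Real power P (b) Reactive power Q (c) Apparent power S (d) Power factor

Step 1 — Angular frequency: ω = 2π·f = 2π·89.4 = 561.7 rad/s.
Step 2 — Component impedances:
  R: Z = R = 122 Ω
  L: Z = jωL = j·561.7·0.0734 = 0 + j41.23 Ω
Step 3 — Series combination: Z_total = R + L = 122 + j41.23 Ω = 128.8∠18.7° Ω.
Step 4 — Source phasor: V = 150∠-26.8° V = 133.9 - j67.63 V.
Step 5 — Current: I = V / Z = 0.8168 - j0.8304 A = 1.165∠-45.5° A.
Step 6 — Complex power: S = V·I* = 165.5 + j55.94 VA.
Step 7 — Real power: P = Re(S) = 165.5 W.
Step 8 — Reactive power: Q = Im(S) = 55.94 VAR.
Step 9 — Apparent power: |S| = 174.7 VA.
Step 10 — Power factor: PF = P/|S| = 0.9474 (lagging).

(a) P = 165.5 W  (b) Q = 55.94 VAR  (c) S = 174.7 VA  (d) PF = 0.9474 (lagging)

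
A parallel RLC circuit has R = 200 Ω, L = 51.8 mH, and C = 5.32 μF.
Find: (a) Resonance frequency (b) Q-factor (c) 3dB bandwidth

Step 1 — Resonance: ω₀ = 1/√(LC) = 1/√(0.0518·5.32e-06) = 1905 rad/s.
Step 2 — f₀ = ω₀/(2π) = 303.2 Hz.
Step 3 — Parallel Q: Q = R/(ω₀L) = 200/(1905·0.0518) = 2.027.
Step 4 — Bandwidth: Δω = ω₀/Q = 939.8 rad/s; BW = Δω/(2π) = 149.6 Hz.

(a) f₀ = 303.2 Hz  (b) Q = 2.027  (c) BW = 149.6 Hz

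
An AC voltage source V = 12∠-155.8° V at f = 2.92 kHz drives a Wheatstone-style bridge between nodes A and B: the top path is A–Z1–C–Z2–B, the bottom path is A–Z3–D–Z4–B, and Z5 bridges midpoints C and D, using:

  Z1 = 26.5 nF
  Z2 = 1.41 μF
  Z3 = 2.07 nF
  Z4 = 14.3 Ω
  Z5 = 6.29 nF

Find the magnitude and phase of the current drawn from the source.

Step 1 — Angular frequency: ω = 2π·f = 2π·2920 = 1.835e+04 rad/s.
Step 2 — Component impedances:
  Z1: Z = 1/(jωC) = -j/(ω·C) = 0 - j2057 Ω
  Z2: Z = 1/(jωC) = -j/(ω·C) = 0 - j38.66 Ω
  Z3: Z = 1/(jωC) = -j/(ω·C) = 0 - j2.633e+04 Ω
  Z4: Z = R = 14.3 Ω
  Z5: Z = 1/(jωC) = -j/(ω·C) = 0 - j8665 Ω
Step 3 — Bridge requires nodal analysis (the Z5 bridge couples midpoints C and D, so the two paths cannot be reduced to a simple series/parallel combination). Setting node B to ground and injecting 1 A at node A, the 3-node admittance system at A, C, D solves to V_A = Z_AB = 0.08661 - j1941 Ω = 1941∠-90.0° Ω.
Step 4 — Source phasor: V = 12∠-155.8° V = -10.95 - j4.919 V.
Step 5 — Ohm's law: I = V / Z_total = (-10.95 - j4.919) / (0.08661 - j1941) = 0.002534 - j0.00564 A.
Step 6 — Convert to polar: |I| = 0.006183 A, ∠I = -65.8°.

I = 0.006183∠-65.8° A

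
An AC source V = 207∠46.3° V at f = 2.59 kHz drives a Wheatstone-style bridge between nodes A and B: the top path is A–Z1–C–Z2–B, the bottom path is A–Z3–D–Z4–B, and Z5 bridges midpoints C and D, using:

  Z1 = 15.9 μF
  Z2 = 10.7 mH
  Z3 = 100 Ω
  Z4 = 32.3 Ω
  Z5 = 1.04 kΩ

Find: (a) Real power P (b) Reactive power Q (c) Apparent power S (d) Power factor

Step 1 — Angular frequency: ω = 2π·f = 2π·2590 = 1.627e+04 rad/s.
Step 2 — Component impedances:
  Z1: Z = 1/(jωC) = -j/(ω·C) = 0 - j3.865 Ω
  Z2: Z = jωL = j·1.627e+04·0.0107 = 0 + j174.1 Ω
  Z3: Z = R = 100 Ω
  Z4: Z = R = 32.3 Ω
  Z5: Z = R = 1040 Ω
Step 3 — Bridge requires nodal analysis (the Z5 bridge couples midpoints C and D, so the two paths cannot be reduced to a simple series/parallel combination). Setting node B to ground and injecting 1 A at node A, the 3-node admittance system at A, C, D solves to V_A = Z_AB = 80.85 + j58.4 Ω = 99.73∠35.8° Ω.
Step 4 — Source phasor: V = 207∠46.3° V = 143 + j149.7 V.
Step 5 — Current: I = V / Z = 2.041 + j0.3767 A = 2.076∠10.5° A.
Step 6 — Complex power: S = V·I* = 348.3 + j251.6 VA.
Step 7 — Real power: P = Re(S) = 348.3 W.
Step 8 — Reactive power: Q = Im(S) = 251.6 VAR.
Step 9 — Apparent power: |S| = 429.6 VA.
Step 10 — Power factor: PF = P/|S| = 0.8106 (lagging).

(a) P = 348.3 W  (b) Q = 251.6 VAR  (c) S = 429.6 VA  (d) PF = 0.8106 (lagging)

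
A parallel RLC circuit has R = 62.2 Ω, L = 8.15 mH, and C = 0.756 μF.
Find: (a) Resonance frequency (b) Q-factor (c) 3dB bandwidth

Step 1 — Resonance: ω₀ = 1/√(LC) = 1/√(0.00815·7.56e-07) = 1.274e+04 rad/s.
Step 2 — f₀ = ω₀/(2π) = 2028 Hz.
Step 3 — Parallel Q: Q = R/(ω₀L) = 62.2/(1.274e+04·0.00815) = 0.5991.
Step 4 — Bandwidth: Δω = ω₀/Q = 2.127e+04 rad/s; BW = Δω/(2π) = 3385 Hz.

(a) f₀ = 2028 Hz  (b) Q = 0.5991  (c) BW = 3385 Hz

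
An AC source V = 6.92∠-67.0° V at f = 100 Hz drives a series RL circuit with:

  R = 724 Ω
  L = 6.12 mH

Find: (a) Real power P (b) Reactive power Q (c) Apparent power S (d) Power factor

Step 1 — Angular frequency: ω = 2π·f = 2π·100 = 628.3 rad/s.
Step 2 — Component impedances:
  R: Z = R = 724 Ω
  L: Z = jωL = j·628.3·0.00612 = 0 + j3.845 Ω
Step 3 — Series combination: Z_total = R + L = 724 + j3.845 Ω = 724∠0.3° Ω.
Step 4 — Source phasor: V = 6.92∠-67.0° V = 2.704 - j6.37 V.
Step 5 — Current: I = V / Z = 0.003688 - j0.008818 A = 0.009558∠-67.3° A.
Step 6 — Complex power: S = V·I* = 0.06614 + j0.0003513 VA.
Step 7 — Real power: P = Re(S) = 0.06614 W.
Step 8 — Reactive power: Q = Im(S) = 0.0003513 VAR.
Step 9 — Apparent power: |S| = 0.06614 VA.
Step 10 — Power factor: PF = P/|S| = 1 (lagging).

(a) P = 0.06614 W  (b) Q = 0.0003513 VAR  (c) S = 0.06614 VA  (d) PF = 1 (lagging)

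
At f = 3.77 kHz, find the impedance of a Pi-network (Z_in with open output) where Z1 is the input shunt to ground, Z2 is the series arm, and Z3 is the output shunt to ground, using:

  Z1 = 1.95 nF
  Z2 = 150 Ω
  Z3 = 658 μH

Step 1 — Angular frequency: ω = 2π·f = 2π·3770 = 2.369e+04 rad/s.
Step 2 — Component impedances:
  Z1: Z = 1/(jωC) = -j/(ω·C) = 0 - j2.165e+04 Ω
  Z2: Z = R = 150 Ω
  Z3: Z = jωL = j·2.369e+04·0.000658 = 0 + j15.59 Ω
Step 3 — With open output, the series arm Z2 and the output shunt Z3 appear in series to ground: Z2 + Z3 = 150 + j15.59 Ω.
Step 4 — Parallel with input shunt Z1: Z_in = Z1 || (Z2 + Z3) = 150.2 + j14.56 Ω = 150.9∠5.5° Ω.

Z = 150.2 + j14.56 Ω = 150.9∠5.5° Ω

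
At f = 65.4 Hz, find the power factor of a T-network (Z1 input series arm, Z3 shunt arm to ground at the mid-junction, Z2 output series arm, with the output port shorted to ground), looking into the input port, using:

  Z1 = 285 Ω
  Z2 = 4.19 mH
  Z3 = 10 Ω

Step 1 — Angular frequency: ω = 2π·f = 2π·65.4 = 410.9 rad/s.
Step 2 — Component impedances:
  Z1: Z = R = 285 Ω
  Z2: Z = jωL = j·410.9·0.00419 = 0 + j1.722 Ω
  Z3: Z = R = 10 Ω
Step 3 — With the output port shorted to ground, the output series arm Z2 runs from the junction to ground; the shunt arm Z3 also runs from the junction to ground. They appear in parallel: Z3 || Z2 = 0.2879 + j1.672 Ω.
Step 4 — Series with input arm Z1: Z_in = Z1 + (Z3 || Z2) = 285.3 + j1.672 Ω = 285.3∠0.3° Ω.
Step 5 — Power factor: PF = cos(φ) = Re(Z)/|Z| = 285.3/285.3 = 1.
Step 6 — Type: Im(Z) = 1.672 ⇒ lagging (phase φ = 0.3°).

PF = 1 (lagging, φ = 0.3°)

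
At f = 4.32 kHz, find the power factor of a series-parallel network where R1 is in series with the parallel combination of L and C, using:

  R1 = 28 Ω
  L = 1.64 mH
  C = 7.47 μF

Step 1 — Angular frequency: ω = 2π·f = 2π·4320 = 2.714e+04 rad/s.
Step 2 — Component impedances:
  R1: Z = R = 28 Ω
  L: Z = jωL = j·2.714e+04·0.00164 = 0 + j44.52 Ω
  C: Z = 1/(jωC) = -j/(ω·C) = 0 - j4.932 Ω
Step 3 — Parallel branch: L || C = 1/(1/L + 1/C) = 0 - j5.546 Ω.
Step 4 — Series with R1: Z_total = R1 + (L || C) = 28 - j5.546 Ω = 28.54∠-11.2° Ω.
Step 5 — Power factor: PF = cos(φ) = Re(Z)/|Z| = 28/28.544 = 0.9809.
Step 6 — Type: Im(Z) = -5.546 ⇒ leading (phase φ = -11.2°).

PF = 0.9809 (leading, φ = -11.2°)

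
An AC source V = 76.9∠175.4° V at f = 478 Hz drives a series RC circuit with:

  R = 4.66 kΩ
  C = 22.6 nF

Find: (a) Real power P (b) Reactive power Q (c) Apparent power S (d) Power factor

Step 1 — Angular frequency: ω = 2π·f = 2π·478 = 3003 rad/s.
Step 2 — Component impedances:
  R: Z = R = 4660 Ω
  C: Z = 1/(jωC) = -j/(ω·C) = 0 - j1.473e+04 Ω
Step 3 — Series combination: Z_total = R + C = 4660 - j1.473e+04 Ω = 1.545e+04∠-72.4° Ω.
Step 4 — Source phasor: V = 76.9∠175.4° V = -76.65 + j6.167 V.
Step 5 — Current: I = V / Z = -0.001877 - j0.004609 A = 0.004977∠-112.2° A.
Step 6 — Complex power: S = V·I* = 0.1154 - j0.3649 VA.
Step 7 — Real power: P = Re(S) = 0.1154 W.
Step 8 — Reactive power: Q = Im(S) = -0.3649 VAR.
Step 9 — Apparent power: |S| = 0.3827 VA.
Step 10 — Power factor: PF = P/|S| = 0.3016 (leading).

(a) P = 0.1154 W  (b) Q = -0.3649 VAR  (c) S = 0.3827 VA  (d) PF = 0.3016 (leading)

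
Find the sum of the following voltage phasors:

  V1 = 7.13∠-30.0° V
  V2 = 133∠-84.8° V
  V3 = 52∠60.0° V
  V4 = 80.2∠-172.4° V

Step 1 — Convert each phasor to rectangular form:
  V1 = 7.13·(cos(-30.0°) + j·sin(-30.0°)) = 6.175 - j3.565 V
  V2 = 133·(cos(-84.8°) + j·sin(-84.8°)) = 12.05 - j132.5 V
  V3 = 52·(cos(60.0°) + j·sin(60.0°)) = 26 + j45.03 V
  V4 = 80.2·(cos(-172.4°) + j·sin(-172.4°)) = -79.5 - j10.61 V
Step 2 — Sum components: V_total = -35.27 - j101.6 V.
Step 3 — Convert to polar: |V_total| = 107.5 V, ∠V_total = -109.1°.

V_total = 107.5∠-109.1° V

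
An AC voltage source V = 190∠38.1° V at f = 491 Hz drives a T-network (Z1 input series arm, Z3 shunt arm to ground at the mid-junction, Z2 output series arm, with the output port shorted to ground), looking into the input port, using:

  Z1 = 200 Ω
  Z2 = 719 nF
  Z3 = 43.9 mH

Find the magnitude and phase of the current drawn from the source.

Step 1 — Angular frequency: ω = 2π·f = 2π·491 = 3085 rad/s.
Step 2 — Component impedances:
  Z1: Z = R = 200 Ω
  Z2: Z = 1/(jωC) = -j/(ω·C) = 0 - j450.8 Ω
  Z3: Z = jωL = j·3085·0.0439 = 0 + j135.4 Ω
Step 3 — With the output port shorted to ground, the output series arm Z2 runs from the junction to ground; the shunt arm Z3 also runs from the junction to ground. They appear in parallel: Z3 || Z2 = 0 + j193.6 Ω.
Step 4 — Series with input arm Z1: Z_in = Z1 + (Z3 || Z2) = 200 + j193.6 Ω = 278.3∠44.1° Ω.
Step 5 — Source phasor: V = 190∠38.1° V = 149.5 + j117.2 V.
Step 6 — Ohm's law: I = V / Z_total = (149.5 + j117.2) / (200 + j193.6) = 0.6789 - j0.07096 A.
Step 7 — Convert to polar: |I| = 0.6826 A, ∠I = -6.0°.

I = 0.6826∠-6.0° A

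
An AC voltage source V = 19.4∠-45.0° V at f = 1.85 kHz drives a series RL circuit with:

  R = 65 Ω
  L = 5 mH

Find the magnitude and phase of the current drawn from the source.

Step 1 — Angular frequency: ω = 2π·f = 2π·1850 = 1.162e+04 rad/s.
Step 2 — Component impedances:
  R: Z = R = 65 Ω
  L: Z = jωL = j·1.162e+04·0.005 = 0 + j58.12 Ω
Step 3 — Series combination: Z_total = R + L = 65 + j58.12 Ω = 87.19∠41.8° Ω.
Step 4 — Source phasor: V = 19.4∠-45.0° V = 13.72 - j13.72 V.
Step 5 — Ohm's law: I = V / Z_total = (13.72 - j13.72) / (65 + j58.12) = 0.01241 - j0.2221 A.
Step 6 — Convert to polar: |I| = 0.2225 A, ∠I = -86.8°.

I = 0.2225∠-86.8° A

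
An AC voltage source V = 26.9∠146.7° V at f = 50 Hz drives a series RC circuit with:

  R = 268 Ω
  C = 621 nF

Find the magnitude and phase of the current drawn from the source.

Step 1 — Angular frequency: ω = 2π·f = 2π·50 = 314.2 rad/s.
Step 2 — Component impedances:
  R: Z = R = 268 Ω
  C: Z = 1/(jωC) = -j/(ω·C) = 0 - j5126 Ω
Step 3 — Series combination: Z_total = R + C = 268 - j5126 Ω = 5133∠-87.0° Ω.
Step 4 — Source phasor: V = 26.9∠146.7° V = -22.48 + j14.77 V.
Step 5 — Ohm's law: I = V / Z_total = (-22.48 + j14.77) / (268 - j5126) = -0.003102 - j0.004224 A.
Step 6 — Convert to polar: |I| = 0.005241 A, ∠I = -126.3°.

I = 0.005241∠-126.3° A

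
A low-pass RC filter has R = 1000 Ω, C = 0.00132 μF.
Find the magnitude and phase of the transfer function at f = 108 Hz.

Step 1 — Angular frequency: ω = 2π·108 = 678.6 rad/s.
Step 2 — Transfer function: H(jω) = 1/(1 + jωRC).
Step 3 — Denominator: 1 + jωRC = 1 + j·678.6·1000·1.32e-09 = 1 + j0.0008957.
Step 4 — H = 1 - j0.0008957.
Step 5 — Magnitude: |H| = 1 (-0.0 dB); phase: φ = -0.1°.

|H| = 1 (-0.0 dB), φ = -0.1°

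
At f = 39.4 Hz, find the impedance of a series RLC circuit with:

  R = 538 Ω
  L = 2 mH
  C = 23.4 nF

Step 1 — Angular frequency: ω = 2π·f = 2π·39.4 = 247.6 rad/s.
Step 2 — Component impedances:
  R: Z = R = 538 Ω
  L: Z = jωL = j·247.6·0.002 = 0 + j0.4951 Ω
  C: Z = 1/(jωC) = -j/(ω·C) = 0 - j1.726e+05 Ω
Step 3 — Series combination: Z_total = R + L + C = 538 - j1.726e+05 Ω = 1.726e+05∠-89.8° Ω.

Z = 538 - j1.726e+05 Ω = 1.726e+05∠-89.8° Ω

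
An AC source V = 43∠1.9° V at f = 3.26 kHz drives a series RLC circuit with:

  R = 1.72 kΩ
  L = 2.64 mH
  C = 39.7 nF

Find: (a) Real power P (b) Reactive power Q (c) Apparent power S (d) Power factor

Step 1 — Angular frequency: ω = 2π·f = 2π·3260 = 2.048e+04 rad/s.
Step 2 — Component impedances:
  R: Z = R = 1720 Ω
  L: Z = jωL = j·2.048e+04·0.00264 = 0 + j54.08 Ω
  C: Z = 1/(jωC) = -j/(ω·C) = 0 - j1230 Ω
Step 3 — Series combination: Z_total = R + L + C = 1720 - j1176 Ω = 2083∠-34.4° Ω.
Step 4 — Source phasor: V = 43∠1.9° V = 42.98 + j1.426 V.
Step 5 — Current: I = V / Z = 0.01664 + j0.01221 A = 0.02064∠36.3° A.
Step 6 — Complex power: S = V·I* = 0.7327 - j0.5008 VA.
Step 7 — Real power: P = Re(S) = 0.7327 W.
Step 8 — Reactive power: Q = Im(S) = -0.5008 VAR.
Step 9 — Apparent power: |S| = 0.8875 VA.
Step 10 — Power factor: PF = P/|S| = 0.8256 (leading).

(a) P = 0.7327 W  (b) Q = -0.5008 VAR  (c) S = 0.8875 VA  (d) PF = 0.8256 (leading)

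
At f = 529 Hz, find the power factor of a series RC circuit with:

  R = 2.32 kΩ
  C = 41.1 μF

Step 1 — Angular frequency: ω = 2π·f = 2π·529 = 3324 rad/s.
Step 2 — Component impedances:
  R: Z = R = 2320 Ω
  C: Z = 1/(jωC) = -j/(ω·C) = 0 - j7.32 Ω
Step 3 — Series combination: Z_total = R + C = 2320 - j7.32 Ω = 2320∠-0.2° Ω.
Step 4 — Power factor: PF = cos(φ) = Re(Z)/|Z| = 2320/2320 = 1.
Step 5 — Type: Im(Z) = -7.32 ⇒ leading (phase φ = -0.2°).

PF = 1 (leading, φ = -0.2°)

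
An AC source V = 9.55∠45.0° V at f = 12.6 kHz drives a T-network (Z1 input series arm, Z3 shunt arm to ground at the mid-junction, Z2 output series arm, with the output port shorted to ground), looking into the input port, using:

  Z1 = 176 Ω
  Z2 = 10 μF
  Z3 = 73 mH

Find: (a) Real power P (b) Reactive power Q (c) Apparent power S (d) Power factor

Step 1 — Angular frequency: ω = 2π·f = 2π·1.26e+04 = 7.917e+04 rad/s.
Step 2 — Component impedances:
  Z1: Z = R = 176 Ω
  Z2: Z = 1/(jωC) = -j/(ω·C) = 0 - j1.263 Ω
  Z3: Z = jωL = j·7.917e+04·0.073 = 0 + j5779 Ω
Step 3 — With the output port shorted to ground, the output series arm Z2 runs from the junction to ground; the shunt arm Z3 also runs from the junction to ground. They appear in parallel: Z3 || Z2 = 0 - j1.263 Ω.
Step 4 — Series with input arm Z1: Z_in = Z1 + (Z3 || Z2) = 176 - j1.263 Ω = 176∠-0.4° Ω.
Step 5 — Source phasor: V = 9.55∠45.0° V = 6.753 + j6.753 V.
Step 6 — Current: I = V / Z = 0.03809 + j0.03864 A = 0.05426∠45.4° A.
Step 7 — Complex power: S = V·I* = 0.5182 - j0.00372 VA.
Step 8 — Real power: P = Re(S) = 0.5182 W.
Step 9 — Reactive power: Q = Im(S) = -0.00372 VAR.
Step 10 — Apparent power: |S| = 0.5182 VA.
Step 11 — Power factor: PF = P/|S| = 1 (leading).

(a) P = 0.5182 W  (b) Q = -0.00372 VAR  (c) S = 0.5182 VA  (d) PF = 1 (leading)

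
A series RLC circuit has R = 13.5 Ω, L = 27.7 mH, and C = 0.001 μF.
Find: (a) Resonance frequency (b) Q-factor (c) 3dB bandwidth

Step 1 — Resonance: ω₀ = 1/√(LC) = 1/√(0.0277·1e-09) = 1.9e+05 rad/s.
Step 2 — f₀ = ω₀/(2π) = 3.024e+04 Hz.
Step 3 — Series Q: Q = ω₀L/R = 1.9e+05·0.0277/13.5 = 389.9.
Step 4 — Bandwidth: Δω = ω₀/Q = 487.4 rad/s; BW = Δω/(2π) = 77.57 Hz.

(a) f₀ = 3.024e+04 Hz  (b) Q = 389.9  (c) BW = 77.57 Hz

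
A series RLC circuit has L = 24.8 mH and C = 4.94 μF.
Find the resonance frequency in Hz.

Step 1 — Resonance condition Im(Z)=0 gives ω₀ = 1/√(LC).
Step 2 — ω₀ = 1/√(0.0248·4.94e-06) = 2857 rad/s.
Step 3 — f₀ = ω₀/(2π) = 454.7 Hz.

f₀ = 454.7 Hz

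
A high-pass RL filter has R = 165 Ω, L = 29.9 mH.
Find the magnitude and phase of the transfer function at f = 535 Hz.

Step 1 — Angular frequency: ω = 2π·535 = 3362 rad/s.
Step 2 — Transfer function: H(jω) = jωL/(R + jωL).
Step 3 — Numerator jωL = j·100.5; denominator R + jωL = 165 + j100.5.
Step 4 — H = 0.2706 + j0.4443.
Step 5 — Magnitude: |H| = 0.5202 (-5.7 dB); phase: φ = 58.7°.

|H| = 0.5202 (-5.7 dB), φ = 58.7°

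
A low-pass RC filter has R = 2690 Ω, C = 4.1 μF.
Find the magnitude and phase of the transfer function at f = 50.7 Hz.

Step 1 — Angular frequency: ω = 2π·50.7 = 318.6 rad/s.
Step 2 — Transfer function: H(jω) = 1/(1 + jωRC).
Step 3 — Denominator: 1 + jωRC = 1 + j·318.6·2690·4.1e-06 = 1 + j3.513.
Step 4 — H = 0.07494 - j0.2633.
Step 5 — Magnitude: |H| = 0.2738 (-11.3 dB); phase: φ = -74.1°.

|H| = 0.2738 (-11.3 dB), φ = -74.1°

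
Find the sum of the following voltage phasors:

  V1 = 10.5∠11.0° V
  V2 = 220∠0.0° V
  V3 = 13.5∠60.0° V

Step 1 — Convert each phasor to rectangular form:
  V1 = 10.5·(cos(11.0°) + j·sin(11.0°)) = 10.31 + j2.003 V
  V2 = 220·(cos(0.0°) + j·sin(0.0°)) = 220 V
  V3 = 13.5·(cos(60.0°) + j·sin(60.0°)) = 6.75 + j11.69 V
Step 2 — Sum components: V_total = 237.1 + j13.69 V.
Step 3 — Convert to polar: |V_total| = 237.5 V, ∠V_total = 3.3°.

V_total = 237.5∠3.3° V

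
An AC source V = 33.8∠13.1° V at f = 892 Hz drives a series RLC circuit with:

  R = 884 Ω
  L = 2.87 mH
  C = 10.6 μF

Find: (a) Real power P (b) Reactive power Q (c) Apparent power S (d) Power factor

Step 1 — Angular frequency: ω = 2π·f = 2π·892 = 5605 rad/s.
Step 2 — Component impedances:
  R: Z = R = 884 Ω
  L: Z = jωL = j·5605·0.00287 = 0 + j16.09 Ω
  C: Z = 1/(jωC) = -j/(ω·C) = 0 - j16.83 Ω
Step 3 — Series combination: Z_total = R + L + C = 884 - j0.7473 Ω = 884∠-0.0° Ω.
Step 4 — Source phasor: V = 33.8∠13.1° V = 32.92 + j7.661 V.
Step 5 — Current: I = V / Z = 0.03723 + j0.008698 A = 0.03824∠13.1° A.
Step 6 — Complex power: S = V·I* = 1.292 - j0.001093 VA.
Step 7 — Real power: P = Re(S) = 1.292 W.
Step 8 — Reactive power: Q = Im(S) = -0.001093 VAR.
Step 9 — Apparent power: |S| = 1.292 VA.
Step 10 — Power factor: PF = P/|S| = 1 (leading).

(a) P = 1.292 W  (b) Q = -0.001093 VAR  (c) S = 1.292 VA  (d) PF = 1 (leading)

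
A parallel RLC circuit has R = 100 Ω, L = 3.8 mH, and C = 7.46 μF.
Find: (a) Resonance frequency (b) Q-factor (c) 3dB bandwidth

Step 1 — Resonance: ω₀ = 1/√(LC) = 1/√(0.0038·7.46e-06) = 5939 rad/s.
Step 2 — f₀ = ω₀/(2π) = 945.3 Hz.
Step 3 — Parallel Q: Q = R/(ω₀L) = 100/(5939·0.0038) = 4.431.
Step 4 — Bandwidth: Δω = ω₀/Q = 1340 rad/s; BW = Δω/(2π) = 213.3 Hz.

(a) f₀ = 945.3 Hz  (b) Q = 4.431  (c) BW = 213.3 Hz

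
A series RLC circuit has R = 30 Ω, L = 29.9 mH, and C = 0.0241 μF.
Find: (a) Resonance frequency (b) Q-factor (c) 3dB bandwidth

Step 1 — Resonance condition Im(Z)=0 gives ω₀ = 1/√(LC).
Step 2 — ω₀ = 1/√(0.0299·2.41e-08) = 3.725e+04 rad/s.
Step 3 — f₀ = ω₀/(2π) = 5929 Hz.
Step 4 — Series Q: Q = ω₀L/R = 3.725e+04·0.0299/30 = 37.13.
Step 5 — 3dB bandwidth: Δω = ω₀/Q = 1003 rad/s; BW = Δω/(2π) = 159.7 Hz.

(a) f₀ = 5929 Hz  (b) Q = 37.13  (c) BW = 159.7 Hz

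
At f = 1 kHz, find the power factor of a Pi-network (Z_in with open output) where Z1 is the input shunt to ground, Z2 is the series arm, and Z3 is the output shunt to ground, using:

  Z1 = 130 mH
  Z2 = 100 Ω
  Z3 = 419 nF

Step 1 — Angular frequency: ω = 2π·f = 2π·1000 = 6283 rad/s.
Step 2 — Component impedances:
  Z1: Z = jωL = j·6283·0.13 = 0 + j816.8 Ω
  Z2: Z = R = 100 Ω
  Z3: Z = 1/(jωC) = -j/(ω·C) = 0 - j379.8 Ω
Step 3 — With open output, the series arm Z2 and the output shunt Z3 appear in series to ground: Z2 + Z3 = 100 - j379.8 Ω.
Step 4 — Parallel with input shunt Z1: Z_in = Z1 || (Z2 + Z3) = 332 - j634 Ω = 715.7∠-62.4° Ω.
Step 5 — Power factor: PF = cos(φ) = Re(Z)/|Z| = 332/715.7 = 0.4639.
Step 6 — Type: Im(Z) = -634 ⇒ leading (phase φ = -62.4°).

PF = 0.4639 (leading, φ = -62.4°)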